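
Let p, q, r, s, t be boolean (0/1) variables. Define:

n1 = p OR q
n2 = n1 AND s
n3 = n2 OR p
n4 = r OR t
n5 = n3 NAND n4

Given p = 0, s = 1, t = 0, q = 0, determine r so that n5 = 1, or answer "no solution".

n5 = n3 NAND n4 must be 1, so at least one of n3, n4 is 0.
Check with p = 0, s = 1, t = 0, q = 0 and r=0:
n1 = p OR q = 0 OR 0 = 0
n2 = n1 AND s = 0 AND 1 = 0
n3 = n2 OR p = 0 OR 0 = 0
n4 = r OR t = 0 OR 0 = 0
n5 = n3 NAND n4 = 0 NAND 0 = 1
So n5 = 1.

r=0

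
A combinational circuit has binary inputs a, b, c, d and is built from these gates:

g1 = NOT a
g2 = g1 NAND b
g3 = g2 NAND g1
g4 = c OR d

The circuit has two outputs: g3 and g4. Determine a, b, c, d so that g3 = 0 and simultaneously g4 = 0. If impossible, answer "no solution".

Check with a=0, b=0, c=0, d=0:
g1 = NOT a = NOT 0 = 1
g2 = g1 NAND b = 1 NAND 0 = 1
g3 = g2 NAND g1 = 1 NAND 1 = 0
g4 = c OR d = 0 OR 0 = 0
So g3 = 0 and g4 = 0.

a=0, b=0, c=0, d=0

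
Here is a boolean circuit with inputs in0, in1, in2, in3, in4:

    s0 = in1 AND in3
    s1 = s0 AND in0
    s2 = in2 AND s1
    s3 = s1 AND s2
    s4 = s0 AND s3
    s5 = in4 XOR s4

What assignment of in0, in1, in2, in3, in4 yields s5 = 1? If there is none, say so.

in0=0 in1=0 in2=1 in3=0 in4=1

Check with in0=0 in1=0 in2=1 in3=0 in4=1:
s0 = in1 AND in3 = 0 AND 0 = 0
s1 = s0 AND in0 = 0 AND 0 = 0
s2 = in2 AND s1 = 1 AND 0 = 0
s3 = s1 AND s2 = 0 AND 0 = 0
s4 = s0 AND s3 = 0 AND 0 = 0
s5 = in4 XOR s4 = 1 XOR 0 = 1
So s5 = 1 as required.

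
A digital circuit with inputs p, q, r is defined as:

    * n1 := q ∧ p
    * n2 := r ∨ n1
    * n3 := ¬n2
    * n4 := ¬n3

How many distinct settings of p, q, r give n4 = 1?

n4 = ¬n3 must be 1, so n3 = 0.
n3 = ¬n2 must be 0, so n2 = 1.
Satisfying assignments:
  p=0, q=0, r=1
  p=0, q=1, r=1
  p=1, q=0, r=1
  p=1, q=1, r=0
  p=1, q=1, r=1

5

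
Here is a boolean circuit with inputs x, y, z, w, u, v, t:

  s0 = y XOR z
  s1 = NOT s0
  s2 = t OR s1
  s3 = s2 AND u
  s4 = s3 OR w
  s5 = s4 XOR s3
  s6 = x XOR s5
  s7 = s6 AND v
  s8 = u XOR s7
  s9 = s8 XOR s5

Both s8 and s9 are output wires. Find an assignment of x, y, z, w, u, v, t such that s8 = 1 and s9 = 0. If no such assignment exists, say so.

Check with x=0, y=1, z=0, w=1, u=1, v=0, t=0:
s0 = y XOR z = 1 XOR 0 = 1
s1 = NOT s0 = NOT 1 = 0
s2 = t OR s1 = 0 OR 0 = 0
s3 = s2 AND u = 0 AND 1 = 0
s4 = s3 OR w = 0 OR 1 = 1
s5 = s4 XOR s3 = 1 XOR 0 = 1
s6 = x XOR s5 = 0 XOR 1 = 1
s7 = s6 AND v = 1 AND 0 = 0
s8 = u XOR s7 = 1 XOR 0 = 1
s9 = s8 XOR s5 = 1 XOR 1 = 0
So s8 = 1 and s9 = 0.

x=0, y=1, z=0, w=1, u=1, v=0, t=0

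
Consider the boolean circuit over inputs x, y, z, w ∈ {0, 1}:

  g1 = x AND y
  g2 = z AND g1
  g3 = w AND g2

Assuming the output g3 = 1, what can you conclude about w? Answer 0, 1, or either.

1

g3 = w AND g2 must be 1, so both w = 1 and g2 = 1.
Every assignment with g3 = 1 has w = 1; there are 1 such assignment(s).
  x=1, y=1, z=1, w=1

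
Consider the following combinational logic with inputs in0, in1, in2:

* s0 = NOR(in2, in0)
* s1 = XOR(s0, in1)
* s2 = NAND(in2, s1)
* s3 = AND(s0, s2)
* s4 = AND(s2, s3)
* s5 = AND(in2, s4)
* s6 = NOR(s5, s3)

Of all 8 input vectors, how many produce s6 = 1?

6

s6 = NOR(s5, s3) must be 1, so both s5 = 0 and s3 = 0.
s5 = AND(in2, s4) must be 0, so at least one of in2, s4 is 0.
Satisfying assignments:
  in0=0, in1=0, in2=1
  in0=0, in1=1, in2=1
  in0=1, in1=0, in2=0
  in0=1, in1=0, in2=1
  in0=1, in1=1, in2=0
  in0=1, in1=1, in2=1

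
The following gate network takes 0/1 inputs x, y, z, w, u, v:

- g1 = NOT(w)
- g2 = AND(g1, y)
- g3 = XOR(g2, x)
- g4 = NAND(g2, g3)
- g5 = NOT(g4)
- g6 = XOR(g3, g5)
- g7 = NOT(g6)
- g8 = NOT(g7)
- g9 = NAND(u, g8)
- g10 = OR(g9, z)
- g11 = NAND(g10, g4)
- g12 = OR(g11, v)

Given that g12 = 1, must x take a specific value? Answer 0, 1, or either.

Both values of x occur among assignments with g12 = 1:
  x=0: x=0, y=0, z=0, w=0, u=0, v=1
  x=1: x=1, y=0, z=0, w=0, u=0, v=1

either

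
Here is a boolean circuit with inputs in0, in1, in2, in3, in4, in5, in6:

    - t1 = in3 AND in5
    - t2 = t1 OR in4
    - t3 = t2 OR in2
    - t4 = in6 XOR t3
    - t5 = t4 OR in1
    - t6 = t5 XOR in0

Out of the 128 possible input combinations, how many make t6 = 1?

t6 = t5 XOR in0 must be 1, so t5 and in0 differ.
Enumerating the 128 input combinations, 64 give t6 = 1 and 64 give t6 = 0.

64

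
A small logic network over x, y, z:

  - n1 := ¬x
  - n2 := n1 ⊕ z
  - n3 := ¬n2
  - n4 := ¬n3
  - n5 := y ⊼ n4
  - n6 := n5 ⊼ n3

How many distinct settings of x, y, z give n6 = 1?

n6 = n5 ⊼ n3 must be 1, so at least one of n5, n3 is 0.
Satisfying assignments:
  x=0, y=0, z=0
  x=0, y=1, z=0
  x=1, y=0, z=1
  x=1, y=1, z=1

4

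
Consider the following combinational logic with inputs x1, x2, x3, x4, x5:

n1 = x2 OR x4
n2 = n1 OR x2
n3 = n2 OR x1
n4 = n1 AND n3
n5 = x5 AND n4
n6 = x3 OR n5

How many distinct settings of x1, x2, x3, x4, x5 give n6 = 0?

10

n6 = x3 OR n5 must be 0, so both x3 = 0 and n5 = 0.
n5 = x5 AND n4 must be 0, so at least one of x5, n4 is 0.
Enumerating the 32 input combinations, 10 give n6 = 0 and 22 give n6 = 1.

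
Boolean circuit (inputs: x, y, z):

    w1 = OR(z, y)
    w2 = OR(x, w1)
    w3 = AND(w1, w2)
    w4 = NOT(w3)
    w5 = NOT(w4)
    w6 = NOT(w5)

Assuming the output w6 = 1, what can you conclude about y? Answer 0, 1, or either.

0

w6 = NOT(w5) must be 1, so w5 = 0.
Every assignment with w6 = 1 has y = 0; there are 2 such assignment(s).
  x=0, y=0, z=0
  x=1, y=0, z=0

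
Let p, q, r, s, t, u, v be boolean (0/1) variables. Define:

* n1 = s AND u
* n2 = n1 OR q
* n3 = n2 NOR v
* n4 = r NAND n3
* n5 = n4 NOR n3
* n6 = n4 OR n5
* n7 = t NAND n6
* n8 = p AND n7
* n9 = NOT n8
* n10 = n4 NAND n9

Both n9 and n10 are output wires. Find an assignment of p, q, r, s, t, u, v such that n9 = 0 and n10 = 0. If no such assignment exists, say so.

Across all 128 input combinations, none give both n9 = 0 and n10 = 0.

no solution exists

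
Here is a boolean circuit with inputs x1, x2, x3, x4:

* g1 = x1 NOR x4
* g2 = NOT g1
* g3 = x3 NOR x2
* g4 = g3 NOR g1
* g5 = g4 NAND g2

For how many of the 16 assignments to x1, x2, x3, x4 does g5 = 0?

g5 = g4 NAND g2 must be 0, so both g4 = 1 and g2 = 1.
g4 = g3 NOR g1 must be 1, so both g3 = 0 and g1 = 0.
g2 = NOT g1 must be 1, so g1 = 0.
Enumerating the 16 input combinations, 9 give g5 = 0 and 7 give g5 = 1.

9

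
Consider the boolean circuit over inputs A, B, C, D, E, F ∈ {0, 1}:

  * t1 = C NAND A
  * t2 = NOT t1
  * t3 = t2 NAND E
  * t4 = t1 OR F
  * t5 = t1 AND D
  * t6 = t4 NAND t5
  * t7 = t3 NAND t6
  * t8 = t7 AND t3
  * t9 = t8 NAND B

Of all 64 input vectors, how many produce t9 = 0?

12

t9 = t8 NAND B must be 0, so both t8 = 1 and B = 1.
Enumerating the 64 input combinations, 12 give t9 = 0 and 52 give t9 = 1.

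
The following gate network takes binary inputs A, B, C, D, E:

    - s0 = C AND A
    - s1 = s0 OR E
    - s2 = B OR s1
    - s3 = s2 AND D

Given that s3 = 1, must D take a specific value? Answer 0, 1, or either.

1

s3 = s2 AND D must be 1, so both s2 = 1 and D = 1.
s2 = B OR s1 must be 1, so at least one of B, s1 is 1.
Every assignment with s3 = 1 has D = 1; there are 13 such assignment(s).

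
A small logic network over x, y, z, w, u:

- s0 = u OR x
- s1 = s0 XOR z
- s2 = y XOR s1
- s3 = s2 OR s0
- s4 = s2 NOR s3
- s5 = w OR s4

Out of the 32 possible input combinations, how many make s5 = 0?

14

s5 = w OR s4 must be 0, so both w = 0 and s4 = 0.
s4 = s2 NOR s3 must be 0, so at least one of s2, s3 is 1.
Enumerating the 32 input combinations, 14 give s5 = 0 and 18 give s5 = 1.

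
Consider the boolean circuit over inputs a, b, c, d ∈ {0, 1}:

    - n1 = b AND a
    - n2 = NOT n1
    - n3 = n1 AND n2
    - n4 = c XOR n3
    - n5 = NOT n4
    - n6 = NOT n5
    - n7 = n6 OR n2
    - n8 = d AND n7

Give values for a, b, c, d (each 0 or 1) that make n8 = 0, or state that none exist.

n8 = d AND n7 must be 0, so at least one of d, n7 is 0.
Check with a=0, b=1, c=0, d=0:
n1 = b AND a = 1 AND 0 = 0
n2 = NOT n1 = NOT 0 = 1
n3 = n1 AND n2 = 0 AND 1 = 0
n4 = c XOR n3 = 0 XOR 0 = 0
n5 = NOT n4 = NOT 0 = 1
n6 = NOT n5 = NOT 1 = 0
n7 = n6 OR n2 = 0 OR 1 = 1
n8 = d AND n7 = 0 AND 1 = 0
So n8 = 0 as required.

a=0, b=1, c=0, d=0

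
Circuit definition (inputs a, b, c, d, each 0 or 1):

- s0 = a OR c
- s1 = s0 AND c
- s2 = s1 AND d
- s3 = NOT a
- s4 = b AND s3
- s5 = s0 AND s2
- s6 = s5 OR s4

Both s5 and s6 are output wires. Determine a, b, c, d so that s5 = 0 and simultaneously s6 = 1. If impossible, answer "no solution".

Check with a=0, b=1, c=0, d=1:
s0 = a OR c = 0 OR 0 = 0
s1 = s0 AND c = 0 AND 0 = 0
s2 = s1 AND d = 0 AND 1 = 0
s3 = NOT a = NOT 0 = 1
s4 = b AND s3 = 1 AND 1 = 1
s5 = s0 AND s2 = 0 AND 0 = 0
s6 = s5 OR s4 = 0 OR 1 = 1
So s5 = 0 and s6 = 1.

a=0, b=1, c=0, d=1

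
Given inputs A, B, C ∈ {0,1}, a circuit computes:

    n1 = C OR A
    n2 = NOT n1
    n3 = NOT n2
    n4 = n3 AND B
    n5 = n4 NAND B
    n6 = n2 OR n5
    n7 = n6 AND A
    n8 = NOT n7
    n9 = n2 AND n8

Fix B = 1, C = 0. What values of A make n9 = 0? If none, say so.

n9 = n2 AND n8 must be 0, so at least one of n2, n8 is 0.
Check with B = 1, C = 0 and A=1:
n1 = C OR A = 0 OR 1 = 1
n2 = NOT n1 = NOT 1 = 0
n3 = NOT n2 = NOT 0 = 1
n4 = n3 AND B = 1 AND 1 = 1
n5 = n4 NAND B = 1 NAND 1 = 0
n6 = n2 OR n5 = 0 OR 0 = 0
n7 = n6 AND A = 0 AND 1 = 0
n8 = NOT n7 = NOT 0 = 1
n9 = n2 AND n8 = 0 AND 1 = 0
So n9 = 0.

A=1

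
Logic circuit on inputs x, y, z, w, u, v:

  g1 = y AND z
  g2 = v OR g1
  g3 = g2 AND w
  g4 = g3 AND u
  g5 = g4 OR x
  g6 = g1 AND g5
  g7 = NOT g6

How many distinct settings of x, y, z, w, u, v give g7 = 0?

g7 = NOT g6 must be 0, so g6 = 1.
g6 = g1 AND g5 must be 1, so both g1 = 1 and g5 = 1.
Enumerating the 64 input combinations, 10 give g7 = 0 and 54 give g7 = 1.

10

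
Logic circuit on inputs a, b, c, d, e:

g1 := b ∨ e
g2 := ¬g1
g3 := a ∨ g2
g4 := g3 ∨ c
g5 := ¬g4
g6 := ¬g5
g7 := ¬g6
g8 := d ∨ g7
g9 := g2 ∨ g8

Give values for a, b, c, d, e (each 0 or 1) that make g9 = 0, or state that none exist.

g9 = g2 ∨ g8 must be 0, so both g2 = 0 and g8 = 0.
g2 = ¬g1 must be 0, so g1 = 1.
Check with a=1, b=1, c=0, d=0, e=1:
g1 = b ∨ e = 1 ∨ 1 = 1
g2 = ¬g1 = ¬1 = 0
g3 = a ∨ g2 = 1 ∨ 0 = 1
g4 = g3 ∨ c = 1 ∨ 0 = 1
g5 = ¬g4 = ¬1 = 0
g6 = ¬g5 = ¬0 = 1
g7 = ¬g6 = ¬1 = 0
g8 = d ∨ g7 = 0 ∨ 0 = 0
g9 = g2 ∨ g8 = 0 ∨ 0 = 0
So g9 = 0 as required.

a=1, b=1, c=0, d=0, e=1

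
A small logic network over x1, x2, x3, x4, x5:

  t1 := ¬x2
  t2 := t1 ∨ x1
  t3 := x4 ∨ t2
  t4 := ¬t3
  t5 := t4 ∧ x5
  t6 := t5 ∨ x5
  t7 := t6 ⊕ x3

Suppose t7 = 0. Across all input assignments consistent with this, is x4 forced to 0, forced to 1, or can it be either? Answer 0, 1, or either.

Both values of x4 occur among assignments with t7 = 0:
  x4=0: x1=0, x2=0, x3=0, x4=0, x5=0
  x4=1: x1=0, x2=0, x3=0, x4=1, x5=0

either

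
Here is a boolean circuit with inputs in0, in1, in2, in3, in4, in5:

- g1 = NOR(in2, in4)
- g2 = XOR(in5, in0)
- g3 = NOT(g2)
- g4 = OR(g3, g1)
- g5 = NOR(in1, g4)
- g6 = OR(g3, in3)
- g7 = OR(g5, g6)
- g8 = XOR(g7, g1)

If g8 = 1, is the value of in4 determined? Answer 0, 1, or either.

either

Both values of in4 occur among assignments with g8 = 1:
  in4=0: in0=0, in1=0, in2=0, in3=0, in4=0, in5=1
  in4=1: in0=0, in1=0, in2=0, in3=0, in4=1, in5=0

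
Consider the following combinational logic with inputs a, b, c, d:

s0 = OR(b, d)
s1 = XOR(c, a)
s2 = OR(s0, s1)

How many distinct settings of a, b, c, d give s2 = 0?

2

s2 = OR(s0, s1) must be 0, so both s0 = 0 and s1 = 0.
s0 = OR(b, d) must be 0, so both b = 0 and d = 0.
s1 = XOR(c, a) must be 0, so c and a are equal.
Satisfying assignments:
  a=0, b=0, c=0, d=0
  a=1, b=0, c=1, d=0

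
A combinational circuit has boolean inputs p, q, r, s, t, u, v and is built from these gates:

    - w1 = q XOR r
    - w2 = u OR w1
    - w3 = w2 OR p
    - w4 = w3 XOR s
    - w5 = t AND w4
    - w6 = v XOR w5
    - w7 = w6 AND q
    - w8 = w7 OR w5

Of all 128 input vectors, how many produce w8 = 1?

56

w8 = w7 OR w5 must be 1, so at least one of w7, w5 is 1.
Enumerating the 128 input combinations, 56 give w8 = 1 and 72 give w8 = 0.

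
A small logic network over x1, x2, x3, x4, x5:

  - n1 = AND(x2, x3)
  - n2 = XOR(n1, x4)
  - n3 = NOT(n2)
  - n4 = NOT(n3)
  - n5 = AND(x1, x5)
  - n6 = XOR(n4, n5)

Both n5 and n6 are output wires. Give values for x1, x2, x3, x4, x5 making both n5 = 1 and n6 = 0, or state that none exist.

x1=1, x2=0, x3=0, x4=1, x5=1

Check with x1=1, x2=0, x3=0, x4=1, x5=1:
n1 = AND(x2, x3) = AND(0, 0) = 0
n2 = XOR(n1, x4) = XOR(0, 1) = 1
n3 = NOT(n2) = NOT 1 = 0
n4 = NOT(n3) = NOT 0 = 1
n5 = AND(x1, x5) = AND(1, 1) = 1
n6 = XOR(n4, n5) = XOR(1, 1) = 0
So n5 = 1 and n6 = 0.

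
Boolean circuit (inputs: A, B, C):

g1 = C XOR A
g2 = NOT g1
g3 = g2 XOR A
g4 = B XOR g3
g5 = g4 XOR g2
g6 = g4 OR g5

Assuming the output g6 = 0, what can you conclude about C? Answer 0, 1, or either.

Both values of C occur among assignments with g6 = 0:
  C=0: A=1, B=1, C=0
  C=1: A=0, B=0, C=1

either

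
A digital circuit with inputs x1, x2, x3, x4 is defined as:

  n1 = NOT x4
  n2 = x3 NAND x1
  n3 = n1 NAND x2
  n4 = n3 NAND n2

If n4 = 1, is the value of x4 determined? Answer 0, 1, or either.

Both values of x4 occur among assignments with n4 = 1:
  x4=0: x1=0, x2=1, x3=0, x4=0
  x4=1: x1=1, x2=0, x3=1, x4=1

either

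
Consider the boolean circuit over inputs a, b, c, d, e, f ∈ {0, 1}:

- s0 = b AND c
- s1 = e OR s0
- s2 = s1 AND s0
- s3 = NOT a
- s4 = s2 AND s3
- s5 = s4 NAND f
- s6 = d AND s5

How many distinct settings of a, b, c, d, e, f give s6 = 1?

s6 = d AND s5 must be 1, so both d = 1 and s5 = 1.
Enumerating the 64 input combinations, 30 give s6 = 1 and 34 give s6 = 0.

30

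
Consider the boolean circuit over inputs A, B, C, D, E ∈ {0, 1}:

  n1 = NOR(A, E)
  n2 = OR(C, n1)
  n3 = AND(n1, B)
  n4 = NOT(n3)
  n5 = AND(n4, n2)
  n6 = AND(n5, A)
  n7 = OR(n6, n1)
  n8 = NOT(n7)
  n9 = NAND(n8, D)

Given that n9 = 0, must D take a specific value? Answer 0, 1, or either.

n9 = NAND(n8, D) must be 0, so both n8 = 1 and D = 1.
n8 = NOT(n7) must be 1, so n7 = 0.
Every assignment with n9 = 0 has D = 1; there are 8 such assignment(s).

1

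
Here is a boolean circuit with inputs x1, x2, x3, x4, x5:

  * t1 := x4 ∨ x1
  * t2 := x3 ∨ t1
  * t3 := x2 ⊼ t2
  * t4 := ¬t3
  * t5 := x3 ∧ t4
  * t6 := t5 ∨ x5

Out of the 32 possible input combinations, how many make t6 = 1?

t6 = t5 ∨ x5 must be 1, so at least one of t5, x5 is 1.
Enumerating the 32 input combinations, 20 give t6 = 1 and 12 give t6 = 0.

20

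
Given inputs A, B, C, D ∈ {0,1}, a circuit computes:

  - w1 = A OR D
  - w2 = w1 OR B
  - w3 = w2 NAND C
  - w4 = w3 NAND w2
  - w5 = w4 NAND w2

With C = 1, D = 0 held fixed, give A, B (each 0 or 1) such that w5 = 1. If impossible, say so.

w5 = w4 NAND w2 must be 1, so at least one of w4, w2 is 0.
Check with C = 1, D = 0 and A=0, B=0:
w1 = A OR D = 0 OR 0 = 0
w2 = w1 OR B = 0 OR 0 = 0
w3 = w2 NAND C = 0 NAND 1 = 1
w4 = w3 NAND w2 = 1 NAND 0 = 1
w5 = w4 NAND w2 = 1 NAND 0 = 1
So w5 = 1.

A=0, B=0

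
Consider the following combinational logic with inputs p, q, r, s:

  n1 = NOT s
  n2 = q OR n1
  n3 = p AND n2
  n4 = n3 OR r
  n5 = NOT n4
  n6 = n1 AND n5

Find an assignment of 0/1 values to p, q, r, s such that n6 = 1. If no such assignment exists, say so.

p=0, q=0, r=0, s=0

n6 = n1 AND n5 must be 1, so both n1 = 1 and n5 = 1.
Check with p=0, q=0, r=0, s=0:
n1 = NOT s = NOT 0 = 1
n2 = q OR n1 = 0 OR 1 = 1
n3 = p AND n2 = 0 AND 1 = 0
n4 = n3 OR r = 0 OR 0 = 0
n5 = NOT n4 = NOT 0 = 1
n6 = n1 AND n5 = 1 AND 1 = 1
So n6 = 1 as required.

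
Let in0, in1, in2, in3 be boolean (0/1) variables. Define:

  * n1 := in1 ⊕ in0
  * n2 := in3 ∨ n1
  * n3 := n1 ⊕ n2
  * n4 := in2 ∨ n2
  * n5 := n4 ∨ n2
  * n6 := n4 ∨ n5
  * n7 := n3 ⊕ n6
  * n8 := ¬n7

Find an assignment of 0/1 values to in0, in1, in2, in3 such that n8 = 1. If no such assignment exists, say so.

in0=0, in1=0, in2=1, in3=1

n8 = ¬n7 must be 1, so n7 = 0.
n7 = n3 ⊕ n6 must be 0, so n3 and n6 are equal.
Check with in0=0, in1=0, in2=1, in3=1:
n1 = in1 ⊕ in0 = 0 ⊕ 0 = 0
n2 = in3 ∨ n1 = 1 ∨ 0 = 1
n3 = n1 ⊕ n2 = 0 ⊕ 1 = 1
n4 = in2 ∨ n2 = 1 ∨ 1 = 1
n5 = n4 ∨ n2 = 1 ∨ 1 = 1
n6 = n4 ∨ n5 = 1 ∨ 1 = 1
n7 = n3 ⊕ n6 = 1 ⊕ 1 = 0
n8 = ¬n7 = ¬0 = 1
So n8 = 1 as required.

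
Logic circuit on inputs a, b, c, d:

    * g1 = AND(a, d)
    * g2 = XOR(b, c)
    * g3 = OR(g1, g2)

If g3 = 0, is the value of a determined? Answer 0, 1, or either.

either

Both values of a occur among assignments with g3 = 0:
  a=0: a=0, b=0, c=0, d=0
  a=1: a=1, b=0, c=0, d=0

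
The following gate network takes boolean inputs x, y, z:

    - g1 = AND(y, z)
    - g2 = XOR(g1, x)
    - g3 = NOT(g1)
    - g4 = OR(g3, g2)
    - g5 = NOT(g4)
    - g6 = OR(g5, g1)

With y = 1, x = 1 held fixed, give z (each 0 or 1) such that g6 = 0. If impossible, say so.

g6 = OR(g5, g1) must be 0, so both g5 = 0 and g1 = 0.
Check with y = 1, x = 1 and z=0:
g1 = AND(y, z) = AND(1, 0) = 0
g2 = XOR(g1, x) = XOR(0, 1) = 1
g3 = NOT(g1) = NOT 0 = 1
g4 = OR(g3, g2) = OR(1, 1) = 1
g5 = NOT(g4) = NOT 1 = 0
g6 = OR(g5, g1) = OR(0, 0) = 0
So g6 = 0.

z=0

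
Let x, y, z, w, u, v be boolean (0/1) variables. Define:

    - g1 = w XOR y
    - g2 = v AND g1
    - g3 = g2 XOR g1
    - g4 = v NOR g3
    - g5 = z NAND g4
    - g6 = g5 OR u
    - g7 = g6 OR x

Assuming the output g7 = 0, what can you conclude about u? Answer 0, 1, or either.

g7 = g6 OR x must be 0, so both g6 = 0 and x = 0.
g6 = g5 OR u must be 0, so both g5 = 0 and u = 0.
Every assignment with g7 = 0 has u = 0; there are 2 such assignment(s).
  x=0, y=0, z=1, w=0, u=0, v=0
  x=0, y=1, z=1, w=1, u=0, v=0

0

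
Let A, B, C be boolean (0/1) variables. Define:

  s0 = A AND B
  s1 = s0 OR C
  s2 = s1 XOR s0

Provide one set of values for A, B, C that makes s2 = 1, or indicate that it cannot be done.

A=0, B=0, C=1

Check with A=0, B=0, C=1:
s0 = A AND B = 0 AND 0 = 0
s1 = s0 OR C = 0 OR 1 = 1
s2 = s1 XOR s0 = 1 XOR 0 = 1
So s2 = 1 as required.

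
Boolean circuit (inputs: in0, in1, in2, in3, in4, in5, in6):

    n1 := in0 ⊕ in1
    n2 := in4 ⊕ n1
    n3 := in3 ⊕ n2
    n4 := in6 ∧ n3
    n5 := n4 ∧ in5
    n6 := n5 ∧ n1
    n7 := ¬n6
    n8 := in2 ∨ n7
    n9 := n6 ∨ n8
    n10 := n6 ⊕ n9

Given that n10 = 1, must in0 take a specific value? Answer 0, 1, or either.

Both values of in0 occur among assignments with n10 = 1:
  in0=0: in0=0, in1=0, in2=0, in3=0, in4=0, in5=0, in6=0
  in0=1: in0=1, in1=0, in2=0, in3=0, in4=0, in5=0, in6=0

either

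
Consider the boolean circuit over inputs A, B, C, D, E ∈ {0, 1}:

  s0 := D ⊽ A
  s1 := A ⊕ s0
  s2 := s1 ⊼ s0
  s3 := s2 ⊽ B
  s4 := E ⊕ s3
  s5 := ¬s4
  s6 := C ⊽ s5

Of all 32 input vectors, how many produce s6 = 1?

8

s6 = C ⊽ s5 must be 1, so both C = 0 and s5 = 0.
s5 = ¬s4 must be 0, so s4 = 1.
s4 = E ⊕ s3 must be 1, so E and s3 differ.
Enumerating the 32 input combinations, 8 give s6 = 1 and 24 give s6 = 0.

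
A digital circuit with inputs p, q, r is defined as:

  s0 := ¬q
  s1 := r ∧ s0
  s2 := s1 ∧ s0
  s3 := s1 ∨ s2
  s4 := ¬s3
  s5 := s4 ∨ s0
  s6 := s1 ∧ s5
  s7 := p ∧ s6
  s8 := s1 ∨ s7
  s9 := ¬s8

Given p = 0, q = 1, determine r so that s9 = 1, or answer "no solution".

Check with p = 0, q = 1 and r=0:
s0 = ¬q = ¬1 = 0
s1 = r ∧ s0 = 0 ∧ 0 = 0
s2 = s1 ∧ s0 = 0 ∧ 0 = 0
s3 = s1 ∨ s2 = 0 ∨ 0 = 0
s4 = ¬s3 = ¬0 = 1
s5 = s4 ∨ s0 = 1 ∨ 0 = 1
s6 = s1 ∧ s5 = 0 ∧ 1 = 0
s7 = p ∧ s6 = 0 ∧ 0 = 0
s8 = s1 ∨ s7 = 0 ∨ 0 = 0
s9 = ¬s8 = ¬0 = 1
So s9 = 1.

r=0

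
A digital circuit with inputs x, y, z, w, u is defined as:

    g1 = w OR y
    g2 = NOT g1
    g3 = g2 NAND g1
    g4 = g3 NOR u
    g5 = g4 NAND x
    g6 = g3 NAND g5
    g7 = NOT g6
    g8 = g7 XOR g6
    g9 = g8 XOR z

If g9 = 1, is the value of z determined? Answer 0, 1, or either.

g9 = g8 XOR z must be 1, so g8 and z differ.
Every assignment with g9 = 1 has z = 0; there are 16 such assignment(s).

0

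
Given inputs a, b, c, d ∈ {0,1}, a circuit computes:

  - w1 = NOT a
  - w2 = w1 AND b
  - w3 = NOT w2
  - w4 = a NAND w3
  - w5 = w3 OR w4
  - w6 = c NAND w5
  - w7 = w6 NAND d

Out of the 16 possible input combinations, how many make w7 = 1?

w7 = w6 NAND d must be 1, so at least one of w6, d is 0.
Enumerating the 16 input combinations, 12 give w7 = 1 and 4 give w7 = 0.

12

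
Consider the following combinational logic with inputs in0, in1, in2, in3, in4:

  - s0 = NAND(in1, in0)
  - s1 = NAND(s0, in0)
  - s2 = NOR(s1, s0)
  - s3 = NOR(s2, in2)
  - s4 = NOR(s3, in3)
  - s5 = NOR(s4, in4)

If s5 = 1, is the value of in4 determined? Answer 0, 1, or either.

s5 = NOR(s4, in4) must be 1, so both s4 = 0 and in4 = 0.
s4 = NOR(s3, in3) must be 0, so at least one of s3, in3 is 1.
Every assignment with s5 = 1 has in4 = 0; there are 12 such assignment(s).

0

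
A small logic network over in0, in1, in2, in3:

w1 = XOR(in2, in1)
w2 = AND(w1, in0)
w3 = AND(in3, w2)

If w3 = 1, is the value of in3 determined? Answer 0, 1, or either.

1

w3 = AND(in3, w2) must be 1, so both in3 = 1 and w2 = 1.
w2 = AND(w1, in0) must be 1, so both w1 = 1 and in0 = 1.
w1 = XOR(in2, in1) must be 1, so in2 and in1 differ.
Every assignment with w3 = 1 has in3 = 1; there are 2 such assignment(s).
  in0=1, in1=0, in2=1, in3=1
  in0=1, in1=1, in2=0, in3=1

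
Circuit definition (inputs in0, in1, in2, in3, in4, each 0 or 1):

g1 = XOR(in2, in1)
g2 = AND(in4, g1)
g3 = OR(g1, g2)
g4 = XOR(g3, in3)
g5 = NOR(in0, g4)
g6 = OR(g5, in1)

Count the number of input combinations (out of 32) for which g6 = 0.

g6 = OR(g5, in1) must be 0, so both g5 = 0 and in1 = 0.
Enumerating the 32 input combinations, 12 give g6 = 0 and 20 give g6 = 1.

12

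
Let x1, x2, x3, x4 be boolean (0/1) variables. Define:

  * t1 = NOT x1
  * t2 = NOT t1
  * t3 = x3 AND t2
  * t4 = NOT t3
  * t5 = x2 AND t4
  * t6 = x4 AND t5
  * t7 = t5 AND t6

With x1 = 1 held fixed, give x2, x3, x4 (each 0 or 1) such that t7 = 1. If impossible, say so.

t7 = t5 AND t6 must be 1, so both t5 = 1 and t6 = 1.
Check with x1 = 1 and x2=1, x3=0, x4=1:
t1 = NOT x1 = NOT 1 = 0
t2 = NOT t1 = NOT 0 = 1
t3 = x3 AND t2 = 0 AND 1 = 0
t4 = NOT t3 = NOT 0 = 1
t5 = x2 AND t4 = 1 AND 1 = 1
t6 = x4 AND t5 = 1 AND 1 = 1
t7 = t5 AND t6 = 1 AND 1 = 1
So t7 = 1.

x2=1, x3=0, x4=1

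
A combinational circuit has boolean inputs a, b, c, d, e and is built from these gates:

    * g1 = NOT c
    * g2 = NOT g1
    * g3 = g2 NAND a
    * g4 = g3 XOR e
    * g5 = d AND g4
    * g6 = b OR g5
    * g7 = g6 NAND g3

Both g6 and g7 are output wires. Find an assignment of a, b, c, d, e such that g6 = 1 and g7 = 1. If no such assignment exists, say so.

Check with a=1, b=1, c=1, d=0, e=1:
g1 = NOT c = NOT 1 = 0
g2 = NOT g1 = NOT 0 = 1
g3 = g2 NAND a = 1 NAND 1 = 0
g4 = g3 XOR e = 0 XOR 1 = 1
g5 = d AND g4 = 0 AND 1 = 0
g6 = b OR g5 = 1 OR 0 = 1
g7 = g6 NAND g3 = 1 NAND 0 = 1
So g6 = 1 and g7 = 1.

a=1, b=1, c=1, d=0, e=1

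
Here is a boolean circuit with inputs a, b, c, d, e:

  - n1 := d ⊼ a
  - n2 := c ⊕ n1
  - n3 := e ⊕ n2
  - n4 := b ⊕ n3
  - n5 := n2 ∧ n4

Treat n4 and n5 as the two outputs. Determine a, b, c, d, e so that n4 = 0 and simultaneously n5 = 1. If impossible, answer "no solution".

Across all 32 input combinations, none give both n4 = 0 and n5 = 1.

no solution exists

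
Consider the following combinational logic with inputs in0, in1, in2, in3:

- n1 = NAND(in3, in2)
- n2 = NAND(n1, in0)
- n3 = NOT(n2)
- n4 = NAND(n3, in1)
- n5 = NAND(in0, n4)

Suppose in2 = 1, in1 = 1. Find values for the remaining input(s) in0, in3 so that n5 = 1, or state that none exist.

in0=1 in3=0

Check with in2 = 1, in1 = 1 and in0=1, in3=0:
n1 = NAND(in3, in2) = NAND(0, 1) = 1
n2 = NAND(n1, in0) = NAND(1, 1) = 0
n3 = NOT(n2) = NOT 0 = 1
n4 = NAND(n3, in1) = NAND(1, 1) = 0
n5 = NAND(in0, n4) = NAND(1, 0) = 1
So n5 = 1.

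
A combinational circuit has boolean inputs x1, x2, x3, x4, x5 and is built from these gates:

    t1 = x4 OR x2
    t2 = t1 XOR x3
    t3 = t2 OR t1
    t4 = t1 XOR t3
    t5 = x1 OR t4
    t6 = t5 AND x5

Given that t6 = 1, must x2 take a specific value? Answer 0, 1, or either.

Both values of x2 occur among assignments with t6 = 1:
  x2=0: x1=0, x2=0, x3=1, x4=0, x5=1
  x2=1: x1=1, x2=1, x3=0, x4=0, x5=1

either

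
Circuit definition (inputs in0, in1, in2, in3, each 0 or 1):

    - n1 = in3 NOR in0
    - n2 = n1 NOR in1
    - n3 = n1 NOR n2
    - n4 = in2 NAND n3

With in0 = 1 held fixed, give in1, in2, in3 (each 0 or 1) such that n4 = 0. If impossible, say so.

in1=1 in2=1 in3=1

n4 = in2 NAND n3 must be 0, so both in2 = 1 and n3 = 1.
n3 = n1 NOR n2 must be 1, so both n1 = 0 and n2 = 0.
Check with in0 = 1 and in1=1, in2=1, in3=1:
n1 = in3 NOR in0 = 1 NOR 1 = 0
n2 = n1 NOR in1 = 0 NOR 1 = 0
n3 = n1 NOR n2 = 0 NOR 0 = 1
n4 = in2 NAND n3 = 1 NAND 1 = 0
So n4 = 0.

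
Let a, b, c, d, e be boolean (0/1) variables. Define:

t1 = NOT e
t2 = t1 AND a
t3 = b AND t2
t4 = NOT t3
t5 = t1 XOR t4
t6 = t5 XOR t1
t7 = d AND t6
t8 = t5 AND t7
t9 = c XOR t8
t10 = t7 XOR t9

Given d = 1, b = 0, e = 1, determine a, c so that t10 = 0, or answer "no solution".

t10 = t7 XOR t9 must be 0, so t7 and t9 are equal.
Check with d = 1, b = 0, e = 1 and a=1, c=0:
t1 = NOT e = NOT 1 = 0
t2 = t1 AND a = 0 AND 1 = 0
t3 = b AND t2 = 0 AND 0 = 0
t4 = NOT t3 = NOT 0 = 1
t5 = t1 XOR t4 = 0 XOR 1 = 1
t6 = t5 XOR t1 = 1 XOR 0 = 1
t7 = d AND t6 = 1 AND 1 = 1
t8 = t5 AND t7 = 1 AND 1 = 1
t9 = c XOR t8 = 0 XOR 1 = 1
t10 = t7 XOR t9 = 1 XOR 1 = 0
So t10 = 0.

a=1, c=0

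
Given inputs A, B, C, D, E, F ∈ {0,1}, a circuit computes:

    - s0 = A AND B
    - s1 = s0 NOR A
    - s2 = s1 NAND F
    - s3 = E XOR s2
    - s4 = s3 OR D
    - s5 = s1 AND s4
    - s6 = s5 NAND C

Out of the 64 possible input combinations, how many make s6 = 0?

12

s6 = s5 NAND C must be 0, so both s5 = 1 and C = 1.
s5 = s1 AND s4 must be 1, so both s1 = 1 and s4 = 1.
Enumerating the 64 input combinations, 12 give s6 = 0 and 52 give s6 = 1.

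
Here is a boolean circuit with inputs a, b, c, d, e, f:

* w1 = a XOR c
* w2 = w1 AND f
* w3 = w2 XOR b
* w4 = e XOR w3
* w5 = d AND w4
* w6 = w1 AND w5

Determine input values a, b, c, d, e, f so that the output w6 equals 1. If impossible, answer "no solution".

a=1 b=1 c=0 d=1 e=0 f=0

w6 = w1 AND w5 must be 1, so both w1 = 1 and w5 = 1.
w1 = a XOR c must be 1, so a and c differ.
w5 = d AND w4 must be 1, so both d = 1 and w4 = 1.
Check with a=1 b=1 c=0 d=1 e=0 f=0:
w1 = a XOR c = 1 XOR 0 = 1
w2 = w1 AND f = 1 AND 0 = 0
w3 = w2 XOR b = 0 XOR 1 = 1
w4 = e XOR w3 = 0 XOR 1 = 1
w5 = d AND w4 = 1 AND 1 = 1
w6 = w1 AND w5 = 1 AND 1 = 1
So w6 = 1 as required.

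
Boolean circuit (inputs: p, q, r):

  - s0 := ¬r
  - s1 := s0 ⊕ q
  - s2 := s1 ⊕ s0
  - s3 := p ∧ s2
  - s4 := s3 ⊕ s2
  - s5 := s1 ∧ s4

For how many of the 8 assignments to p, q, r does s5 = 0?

7

s5 = s1 ∧ s4 must be 0, so at least one of s1, s4 is 0.
Enumerating the 8 input combinations, 7 give s5 = 0 and 1 give s5 = 1.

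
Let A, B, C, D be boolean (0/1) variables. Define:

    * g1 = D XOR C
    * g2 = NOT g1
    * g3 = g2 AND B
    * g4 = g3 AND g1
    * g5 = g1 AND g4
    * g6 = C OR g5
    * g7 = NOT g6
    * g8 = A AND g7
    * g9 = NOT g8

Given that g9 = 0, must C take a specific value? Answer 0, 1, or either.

g9 = NOT g8 must be 0, so g8 = 1.
g8 = A AND g7 must be 1, so both A = 1 and g7 = 1.
g7 = NOT g6 must be 1, so g6 = 0.
Every assignment with g9 = 0 has C = 0; there are 4 such assignment(s).
  A=1, B=0, C=0, D=0
  A=1, B=0, C=0, D=1
  A=1, B=1, C=0, D=0
  A=1, B=1, C=0, D=1

0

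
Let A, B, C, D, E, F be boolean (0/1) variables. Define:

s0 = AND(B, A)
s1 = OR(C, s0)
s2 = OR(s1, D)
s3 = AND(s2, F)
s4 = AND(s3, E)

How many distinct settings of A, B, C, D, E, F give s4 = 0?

s4 = AND(s3, E) must be 0, so at least one of s3, E is 0.
Enumerating the 64 input combinations, 51 give s4 = 0 and 13 give s4 = 1.

51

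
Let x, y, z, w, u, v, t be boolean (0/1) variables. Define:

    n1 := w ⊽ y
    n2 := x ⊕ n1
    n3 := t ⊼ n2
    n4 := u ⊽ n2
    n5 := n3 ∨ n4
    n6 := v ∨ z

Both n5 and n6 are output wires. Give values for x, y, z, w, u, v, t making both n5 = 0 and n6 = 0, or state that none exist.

x=1, y=0, z=0, w=1, u=1, v=0, t=1

Check with x=1, y=0, z=0, w=1, u=1, v=0, t=1:
n1 = w ⊽ y = 1 ⊽ 0 = 0
n2 = x ⊕ n1 = 1 ⊕ 0 = 1
n3 = t ⊼ n2 = 1 ⊼ 1 = 0
n4 = u ⊽ n2 = 1 ⊽ 1 = 0
n5 = n3 ∨ n4 = 0 ∨ 0 = 0
n6 = v ∨ z = 0 ∨ 0 = 0
So n5 = 0 and n6 = 0.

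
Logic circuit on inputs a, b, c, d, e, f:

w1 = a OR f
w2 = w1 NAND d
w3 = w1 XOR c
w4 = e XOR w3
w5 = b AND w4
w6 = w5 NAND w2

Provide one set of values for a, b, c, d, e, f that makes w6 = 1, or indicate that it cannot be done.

w6 = w5 NAND w2 must be 1, so at least one of w5, w2 is 0.
Check with a=1, b=0, c=0, d=0, e=0, f=1:
w1 = a OR f = 1 OR 1 = 1
w2 = w1 NAND d = 1 NAND 0 = 1
w3 = w1 XOR c = 1 XOR 0 = 1
w4 = e XOR w3 = 0 XOR 1 = 1
w5 = b AND w4 = 0 AND 1 = 0
w6 = w5 NAND w2 = 0 NAND 1 = 1
So w6 = 1 as required.

a=1, b=0, c=0, d=0, e=0, f=1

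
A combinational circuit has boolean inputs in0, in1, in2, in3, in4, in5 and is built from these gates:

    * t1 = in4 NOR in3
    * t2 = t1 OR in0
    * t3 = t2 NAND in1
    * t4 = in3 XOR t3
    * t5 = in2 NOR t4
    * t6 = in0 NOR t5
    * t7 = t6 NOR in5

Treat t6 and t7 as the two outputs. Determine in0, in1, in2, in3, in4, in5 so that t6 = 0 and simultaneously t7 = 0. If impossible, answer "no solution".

Check with in0=0 in1=1 in2=0 in3=0 in4=0 in5=1:
t1 = in4 NOR in3 = 0 NOR 0 = 1
t2 = t1 OR in0 = 1 OR 0 = 1
t3 = t2 NAND in1 = 1 NAND 1 = 0
t4 = in3 XOR t3 = 0 XOR 0 = 0
t5 = in2 NOR t4 = 0 NOR 0 = 1
t6 = in0 NOR t5 = 0 NOR 1 = 0
t7 = t6 NOR in5 = 0 NOR 1 = 0
So t6 = 0 and t7 = 0.

in0=0 in1=1 in2=0 in3=0 in4=0 in5=1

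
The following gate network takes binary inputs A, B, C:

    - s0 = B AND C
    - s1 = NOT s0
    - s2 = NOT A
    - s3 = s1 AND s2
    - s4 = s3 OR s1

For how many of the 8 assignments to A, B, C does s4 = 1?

s4 = s3 OR s1 must be 1, so at least one of s3, s1 is 1.
Satisfying assignments:
  A=0, B=0, C=0
  A=0, B=0, C=1
  A=0, B=1, C=0
  A=1, B=0, C=0
  A=1, B=0, C=1
  A=1, B=1, C=0

6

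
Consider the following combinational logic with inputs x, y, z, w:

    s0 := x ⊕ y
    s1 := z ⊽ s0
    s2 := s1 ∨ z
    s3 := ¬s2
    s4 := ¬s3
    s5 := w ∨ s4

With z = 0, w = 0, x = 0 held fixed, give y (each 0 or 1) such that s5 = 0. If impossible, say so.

Check with z = 0, w = 0, x = 0 and y=1:
s0 = x ⊕ y = 0 ⊕ 1 = 1
s1 = z ⊽ s0 = 0 ⊽ 1 = 0
s2 = s1 ∨ z = 0 ∨ 0 = 0
s3 = ¬s2 = ¬0 = 1
s4 = ¬s3 = ¬1 = 0
s5 = w ∨ s4 = 0 ∨ 0 = 0
So s5 = 0.

y=1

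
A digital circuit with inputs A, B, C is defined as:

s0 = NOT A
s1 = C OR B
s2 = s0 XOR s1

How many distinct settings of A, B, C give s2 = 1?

4

s2 = s0 XOR s1 must be 1, so s0 and s1 differ.
Satisfying assignments:
  A=0, B=0, C=0
  A=1, B=0, C=1
  A=1, B=1, C=0
  A=1, B=1, C=1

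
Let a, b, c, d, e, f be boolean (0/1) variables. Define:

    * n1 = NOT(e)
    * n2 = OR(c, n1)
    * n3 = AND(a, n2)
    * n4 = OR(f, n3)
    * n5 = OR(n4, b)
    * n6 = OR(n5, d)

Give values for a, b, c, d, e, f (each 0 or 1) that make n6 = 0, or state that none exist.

a=1, b=0, c=0, d=0, e=1, f=0

n6 = OR(n5, d) must be 0, so both n5 = 0 and d = 0.
n5 = OR(n4, b) must be 0, so both n4 = 0 and b = 0.
n4 = OR(f, n3) must be 0, so both f = 0 and n3 = 0.
Check with a=1, b=0, c=0, d=0, e=1, f=0:
n1 = NOT(e) = NOT 1 = 0
n2 = OR(c, n1) = OR(0, 0) = 0
n3 = AND(a, n2) = AND(1, 0) = 0
n4 = OR(f, n3) = OR(0, 0) = 0
n5 = OR(n4, b) = OR(0, 0) = 0
n6 = OR(n5, d) = OR(0, 0) = 0
So n6 = 0 as required.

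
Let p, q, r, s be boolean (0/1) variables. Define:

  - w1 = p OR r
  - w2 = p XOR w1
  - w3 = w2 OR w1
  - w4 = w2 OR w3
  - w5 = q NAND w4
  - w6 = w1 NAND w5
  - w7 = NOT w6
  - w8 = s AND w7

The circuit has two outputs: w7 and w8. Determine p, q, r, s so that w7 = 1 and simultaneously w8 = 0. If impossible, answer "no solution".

p=1, q=0, r=0, s=0

Check with p=1, q=0, r=0, s=0:
w1 = p OR r = 1 OR 0 = 1
w2 = p XOR w1 = 1 XOR 1 = 0
w3 = w2 OR w1 = 0 OR 1 = 1
w4 = w2 OR w3 = 0 OR 1 = 1
w5 = q NAND w4 = 0 NAND 1 = 1
w6 = w1 NAND w5 = 1 NAND 1 = 0
w7 = NOT w6 = NOT 0 = 1
w8 = s AND w7 = 0 AND 1 = 0
So w7 = 1 and w8 = 0.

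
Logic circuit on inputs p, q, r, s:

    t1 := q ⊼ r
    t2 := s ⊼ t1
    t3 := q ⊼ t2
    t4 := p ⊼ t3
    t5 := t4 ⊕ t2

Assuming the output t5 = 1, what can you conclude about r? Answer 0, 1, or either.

either

Both values of r occur among assignments with t5 = 1:
  r=0: p=0, q=0, r=0, s=1
  r=1: p=0, q=0, r=1, s=1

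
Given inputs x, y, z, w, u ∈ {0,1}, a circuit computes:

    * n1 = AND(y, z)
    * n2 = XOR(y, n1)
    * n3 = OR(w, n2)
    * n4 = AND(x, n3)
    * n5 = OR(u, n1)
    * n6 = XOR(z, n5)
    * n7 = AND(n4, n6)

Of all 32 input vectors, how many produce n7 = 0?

28

n7 = AND(n4, n6) must be 0, so at least one of n4, n6 is 0.
Enumerating the 32 input combinations, 28 give n7 = 0 and 4 give n7 = 1.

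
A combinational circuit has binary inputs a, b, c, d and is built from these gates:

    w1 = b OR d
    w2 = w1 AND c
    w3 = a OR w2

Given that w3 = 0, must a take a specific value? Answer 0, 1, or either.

0

w3 = a OR w2 must be 0, so both a = 0 and w2 = 0.
w2 = w1 AND c must be 0, so at least one of w1, c is 0.
Every assignment with w3 = 0 has a = 0; there are 5 such assignment(s).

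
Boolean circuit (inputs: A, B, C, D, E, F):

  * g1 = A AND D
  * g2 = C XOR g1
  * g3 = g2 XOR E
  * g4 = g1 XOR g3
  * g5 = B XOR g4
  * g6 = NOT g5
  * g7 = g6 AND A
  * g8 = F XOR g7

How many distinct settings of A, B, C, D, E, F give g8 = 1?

32

g8 = F XOR g7 must be 1, so F and g7 differ.
Enumerating the 64 input combinations, 32 give g8 = 1 and 32 give g8 = 0.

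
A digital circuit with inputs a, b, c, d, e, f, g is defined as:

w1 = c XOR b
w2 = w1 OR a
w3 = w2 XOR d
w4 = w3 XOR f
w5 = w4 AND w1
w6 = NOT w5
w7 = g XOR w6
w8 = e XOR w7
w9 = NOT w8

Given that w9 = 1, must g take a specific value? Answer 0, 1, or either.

either

Both values of g occur among assignments with w9 = 1:
  g=0: a=0, b=0, c=0, d=0, e=1, f=0, g=0
  g=1: a=0, b=0, c=0, d=0, e=0, f=0, g=1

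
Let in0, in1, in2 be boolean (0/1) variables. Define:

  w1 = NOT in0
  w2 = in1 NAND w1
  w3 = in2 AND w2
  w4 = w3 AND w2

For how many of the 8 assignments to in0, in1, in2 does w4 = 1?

w4 = w3 AND w2 must be 1, so both w3 = 1 and w2 = 1.
Satisfying assignments:
  in0=0, in1=0, in2=1
  in0=1, in1=0, in2=1
  in0=1, in1=1, in2=1

3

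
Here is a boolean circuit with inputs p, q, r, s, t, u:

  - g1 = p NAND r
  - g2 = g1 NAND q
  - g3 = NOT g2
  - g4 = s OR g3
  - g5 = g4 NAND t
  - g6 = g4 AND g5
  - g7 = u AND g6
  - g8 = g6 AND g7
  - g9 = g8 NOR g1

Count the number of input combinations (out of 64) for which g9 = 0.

g9 = g8 NOR g1 must be 0, so at least one of g8, g1 is 1.
Enumerating the 64 input combinations, 50 give g9 = 0 and 14 give g9 = 1.

50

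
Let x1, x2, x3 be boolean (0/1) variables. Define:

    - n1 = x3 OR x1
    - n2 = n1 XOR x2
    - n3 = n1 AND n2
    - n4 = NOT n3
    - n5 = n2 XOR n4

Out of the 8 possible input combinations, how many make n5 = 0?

n5 = n2 XOR n4 must be 0, so n2 and n4 are equal.
Enumerating the 8 input combinations, 1 give n5 = 0 and 7 give n5 = 1.

1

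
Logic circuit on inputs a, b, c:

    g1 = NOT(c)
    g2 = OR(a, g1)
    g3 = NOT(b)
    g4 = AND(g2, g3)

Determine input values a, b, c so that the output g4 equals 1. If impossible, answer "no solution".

g4 = AND(g2, g3) must be 1, so both g2 = 1 and g3 = 1.
g2 = OR(a, g1) must be 1, so at least one of a, g1 is 1.
g3 = NOT(b) must be 1, so b = 0.
Check with a=1, b=0, c=1:
g1 = NOT(c) = NOT 1 = 0
g2 = OR(a, g1) = OR(1, 0) = 1
g3 = NOT(b) = NOT 0 = 1
g4 = AND(g2, g3) = AND(1, 1) = 1
So g4 = 1 as required.

a=1, b=0, c=1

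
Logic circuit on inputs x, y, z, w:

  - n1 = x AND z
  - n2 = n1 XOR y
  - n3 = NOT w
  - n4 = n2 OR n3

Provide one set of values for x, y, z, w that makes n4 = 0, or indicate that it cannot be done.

x=0 y=0 z=1 w=1

Check with x=0 y=0 z=1 w=1:
n1 = x AND z = 0 AND 1 = 0
n2 = n1 XOR y = 0 XOR 0 = 0
n3 = NOT w = NOT 1 = 0
n4 = n2 OR n3 = 0 OR 0 = 0
So n4 = 0 as required.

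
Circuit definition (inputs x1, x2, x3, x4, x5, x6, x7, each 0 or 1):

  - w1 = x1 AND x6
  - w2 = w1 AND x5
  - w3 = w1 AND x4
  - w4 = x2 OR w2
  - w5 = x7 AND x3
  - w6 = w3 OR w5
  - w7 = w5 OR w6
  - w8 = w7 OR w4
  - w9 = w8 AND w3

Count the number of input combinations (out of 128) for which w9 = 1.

16

w9 = w8 AND w3 must be 1, so both w8 = 1 and w3 = 1.
Enumerating the 128 input combinations, 16 give w9 = 1 and 112 give w9 = 0.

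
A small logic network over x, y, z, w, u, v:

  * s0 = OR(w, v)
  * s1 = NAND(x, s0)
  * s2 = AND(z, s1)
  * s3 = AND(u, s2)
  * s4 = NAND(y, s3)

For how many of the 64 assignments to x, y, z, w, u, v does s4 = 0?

5

s4 = NAND(y, s3) must be 0, so both y = 1 and s3 = 1.
s3 = AND(u, s2) must be 1, so both u = 1 and s2 = 1.
Enumerating the 64 input combinations, 5 give s4 = 0 and 59 give s4 = 1.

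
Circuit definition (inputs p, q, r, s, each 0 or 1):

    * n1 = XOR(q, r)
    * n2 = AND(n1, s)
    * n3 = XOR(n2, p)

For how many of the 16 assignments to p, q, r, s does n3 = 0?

n3 = XOR(n2, p) must be 0, so n2 and p are equal.
Enumerating the 16 input combinations, 8 give n3 = 0 and 8 give n3 = 1.

8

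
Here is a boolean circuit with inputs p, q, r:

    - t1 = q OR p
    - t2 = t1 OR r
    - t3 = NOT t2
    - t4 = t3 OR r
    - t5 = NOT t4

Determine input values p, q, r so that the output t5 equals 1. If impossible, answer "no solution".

p=0 q=1 r=0

t5 = NOT t4 must be 1, so t4 = 0.
t4 = t3 OR r must be 0, so both t3 = 0 and r = 0.
Check with p=0 q=1 r=0:
t1 = q OR p = 1 OR 0 = 1
t2 = t1 OR r = 1 OR 0 = 1
t3 = NOT t2 = NOT 1 = 0
t4 = t3 OR r = 0 OR 0 = 0
t5 = NOT t4 = NOT 0 = 1
So t5 = 1 as required.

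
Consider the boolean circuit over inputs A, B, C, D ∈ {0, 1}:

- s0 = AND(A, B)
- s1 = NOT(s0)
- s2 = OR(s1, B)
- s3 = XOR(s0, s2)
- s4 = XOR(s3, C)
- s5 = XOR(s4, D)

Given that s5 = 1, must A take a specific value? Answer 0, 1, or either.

either

Both values of A occur among assignments with s5 = 1:
  A=0: A=0, B=0, C=0, D=0
  A=1: A=1, B=0, C=0, D=0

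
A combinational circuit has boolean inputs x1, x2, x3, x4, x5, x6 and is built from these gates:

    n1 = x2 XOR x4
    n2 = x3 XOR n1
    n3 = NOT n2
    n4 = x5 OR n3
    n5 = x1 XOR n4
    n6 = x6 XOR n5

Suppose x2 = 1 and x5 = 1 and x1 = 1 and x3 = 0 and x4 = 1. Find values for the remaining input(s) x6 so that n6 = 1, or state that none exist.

x6=1

n6 = x6 XOR n5 must be 1, so x6 and n5 differ.
Check with x2 = 1 and x5 = 1 and x1 = 1 and x3 = 0 and x4 = 1 and x6=1:
n1 = x2 XOR x4 = 1 XOR 1 = 0
n2 = x3 XOR n1 = 0 XOR 0 = 0
n3 = NOT n2 = NOT 0 = 1
n4 = x5 OR n3 = 1 OR 1 = 1
n5 = x1 XOR n4 = 1 XOR 1 = 0
n6 = x6 XOR n5 = 1 XOR 0 = 1
So n6 = 1.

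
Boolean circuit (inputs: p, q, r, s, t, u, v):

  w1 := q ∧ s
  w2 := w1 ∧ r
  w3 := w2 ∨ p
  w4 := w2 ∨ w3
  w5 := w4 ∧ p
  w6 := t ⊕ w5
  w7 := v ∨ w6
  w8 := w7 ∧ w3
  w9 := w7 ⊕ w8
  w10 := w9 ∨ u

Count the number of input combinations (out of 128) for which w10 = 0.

w10 = w9 ∨ u must be 0, so both w9 = 0 and u = 0.
w9 = w7 ⊕ w8 must be 0, so w7 and w8 are equal.
Enumerating the 128 input combinations, 43 give w10 = 0 and 85 give w10 = 1.

43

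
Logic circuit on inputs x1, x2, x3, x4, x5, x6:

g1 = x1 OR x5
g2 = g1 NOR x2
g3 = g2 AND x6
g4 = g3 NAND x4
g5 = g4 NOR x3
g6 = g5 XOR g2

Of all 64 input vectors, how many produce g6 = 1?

g6 = g5 XOR g2 must be 1, so g5 and g2 differ.
Enumerating the 64 input combinations, 7 give g6 = 1 and 57 give g6 = 0.

7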